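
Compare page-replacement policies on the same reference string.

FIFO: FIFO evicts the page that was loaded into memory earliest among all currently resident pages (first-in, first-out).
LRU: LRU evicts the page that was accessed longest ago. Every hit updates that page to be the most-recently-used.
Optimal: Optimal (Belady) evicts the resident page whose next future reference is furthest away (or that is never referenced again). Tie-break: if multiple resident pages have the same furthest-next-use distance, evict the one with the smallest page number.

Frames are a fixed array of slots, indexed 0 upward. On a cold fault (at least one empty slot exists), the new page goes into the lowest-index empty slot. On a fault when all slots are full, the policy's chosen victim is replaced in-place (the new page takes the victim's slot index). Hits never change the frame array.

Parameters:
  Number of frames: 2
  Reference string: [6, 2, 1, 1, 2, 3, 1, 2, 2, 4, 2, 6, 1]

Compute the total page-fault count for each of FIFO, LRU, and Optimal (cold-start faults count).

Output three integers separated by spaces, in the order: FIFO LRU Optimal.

Answer: 8 9 8

Derivation:
--- FIFO ---
  step 0: ref 6 -> FAULT, frames=[6,-] (faults so far: 1)
  step 1: ref 2 -> FAULT, frames=[6,2] (faults so far: 2)
  step 2: ref 1 -> FAULT, evict 6, frames=[1,2] (faults so far: 3)
  step 3: ref 1 -> HIT, frames=[1,2] (faults so far: 3)
  step 4: ref 2 -> HIT, frames=[1,2] (faults so far: 3)
  step 5: ref 3 -> FAULT, evict 2, frames=[1,3] (faults so far: 4)
  step 6: ref 1 -> HIT, frames=[1,3] (faults so far: 4)
  step 7: ref 2 -> FAULT, evict 1, frames=[2,3] (faults so far: 5)
  step 8: ref 2 -> HIT, frames=[2,3] (faults so far: 5)
  step 9: ref 4 -> FAULT, evict 3, frames=[2,4] (faults so far: 6)
  step 10: ref 2 -> HIT, frames=[2,4] (faults so far: 6)
  step 11: ref 6 -> FAULT, evict 2, frames=[6,4] (faults so far: 7)
  step 12: ref 1 -> FAULT, evict 4, frames=[6,1] (faults so far: 8)
  FIFO total faults: 8
--- LRU ---
  step 0: ref 6 -> FAULT, frames=[6,-] (faults so far: 1)
  step 1: ref 2 -> FAULT, frames=[6,2] (faults so far: 2)
  step 2: ref 1 -> FAULT, evict 6, frames=[1,2] (faults so far: 3)
  step 3: ref 1 -> HIT, frames=[1,2] (faults so far: 3)
  step 4: ref 2 -> HIT, frames=[1,2] (faults so far: 3)
  step 5: ref 3 -> FAULT, evict 1, frames=[3,2] (faults so far: 4)
  step 6: ref 1 -> FAULT, evict 2, frames=[3,1] (faults so far: 5)
  step 7: ref 2 -> FAULT, evict 3, frames=[2,1] (faults so far: 6)
  step 8: ref 2 -> HIT, frames=[2,1] (faults so far: 6)
  step 9: ref 4 -> FAULT, evict 1, frames=[2,4] (faults so far: 7)
  step 10: ref 2 -> HIT, frames=[2,4] (faults so far: 7)
  step 11: ref 6 -> FAULT, evict 4, frames=[2,6] (faults so far: 8)
  step 12: ref 1 -> FAULT, evict 2, frames=[1,6] (faults so far: 9)
  LRU total faults: 9
--- Optimal ---
  step 0: ref 6 -> FAULT, frames=[6,-] (faults so far: 1)
  step 1: ref 2 -> FAULT, frames=[6,2] (faults so far: 2)
  step 2: ref 1 -> FAULT, evict 6, frames=[1,2] (faults so far: 3)
  step 3: ref 1 -> HIT, frames=[1,2] (faults so far: 3)
  step 4: ref 2 -> HIT, frames=[1,2] (faults so far: 3)
  step 5: ref 3 -> FAULT, evict 2, frames=[1,3] (faults so far: 4)
  step 6: ref 1 -> HIT, frames=[1,3] (faults so far: 4)
  step 7: ref 2 -> FAULT, evict 3, frames=[1,2] (faults so far: 5)
  step 8: ref 2 -> HIT, frames=[1,2] (faults so far: 5)
  step 9: ref 4 -> FAULT, evict 1, frames=[4,2] (faults so far: 6)
  step 10: ref 2 -> HIT, frames=[4,2] (faults so far: 6)
  step 11: ref 6 -> FAULT, evict 2, frames=[4,6] (faults so far: 7)
  step 12: ref 1 -> FAULT, evict 4, frames=[1,6] (faults so far: 8)
  Optimal total faults: 8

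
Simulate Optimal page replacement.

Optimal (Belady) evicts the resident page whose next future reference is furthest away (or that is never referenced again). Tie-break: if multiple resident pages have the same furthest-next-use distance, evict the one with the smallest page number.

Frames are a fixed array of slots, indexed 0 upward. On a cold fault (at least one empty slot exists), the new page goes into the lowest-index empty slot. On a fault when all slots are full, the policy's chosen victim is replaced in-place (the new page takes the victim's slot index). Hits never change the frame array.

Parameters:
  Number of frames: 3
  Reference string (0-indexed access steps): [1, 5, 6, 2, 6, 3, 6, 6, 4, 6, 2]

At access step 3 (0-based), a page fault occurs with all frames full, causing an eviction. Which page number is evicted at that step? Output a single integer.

Step 0: ref 1 -> FAULT, frames=[1,-,-]
Step 1: ref 5 -> FAULT, frames=[1,5,-]
Step 2: ref 6 -> FAULT, frames=[1,5,6]
Step 3: ref 2 -> FAULT, evict 1, frames=[2,5,6]
At step 3: evicted page 1

Answer: 1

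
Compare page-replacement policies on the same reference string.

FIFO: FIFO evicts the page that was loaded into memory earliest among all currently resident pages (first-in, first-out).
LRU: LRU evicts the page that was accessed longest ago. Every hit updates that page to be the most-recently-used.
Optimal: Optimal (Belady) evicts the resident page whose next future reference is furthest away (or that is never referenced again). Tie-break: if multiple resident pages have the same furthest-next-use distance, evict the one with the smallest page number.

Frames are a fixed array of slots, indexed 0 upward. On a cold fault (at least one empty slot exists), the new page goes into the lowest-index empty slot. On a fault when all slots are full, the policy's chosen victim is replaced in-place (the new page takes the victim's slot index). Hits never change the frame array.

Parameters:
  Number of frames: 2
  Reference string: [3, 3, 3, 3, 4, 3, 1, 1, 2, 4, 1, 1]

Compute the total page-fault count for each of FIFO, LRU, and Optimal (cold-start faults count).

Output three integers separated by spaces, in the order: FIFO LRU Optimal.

--- FIFO ---
  step 0: ref 3 -> FAULT, frames=[3,-] (faults so far: 1)
  step 1: ref 3 -> HIT, frames=[3,-] (faults so far: 1)
  step 2: ref 3 -> HIT, frames=[3,-] (faults so far: 1)
  step 3: ref 3 -> HIT, frames=[3,-] (faults so far: 1)
  step 4: ref 4 -> FAULT, frames=[3,4] (faults so far: 2)
  step 5: ref 3 -> HIT, frames=[3,4] (faults so far: 2)
  step 6: ref 1 -> FAULT, evict 3, frames=[1,4] (faults so far: 3)
  step 7: ref 1 -> HIT, frames=[1,4] (faults so far: 3)
  step 8: ref 2 -> FAULT, evict 4, frames=[1,2] (faults so far: 4)
  step 9: ref 4 -> FAULT, evict 1, frames=[4,2] (faults so far: 5)
  step 10: ref 1 -> FAULT, evict 2, frames=[4,1] (faults so far: 6)
  step 11: ref 1 -> HIT, frames=[4,1] (faults so far: 6)
  FIFO total faults: 6
--- LRU ---
  step 0: ref 3 -> FAULT, frames=[3,-] (faults so far: 1)
  step 1: ref 3 -> HIT, frames=[3,-] (faults so far: 1)
  step 2: ref 3 -> HIT, frames=[3,-] (faults so far: 1)
  step 3: ref 3 -> HIT, frames=[3,-] (faults so far: 1)
  step 4: ref 4 -> FAULT, frames=[3,4] (faults so far: 2)
  step 5: ref 3 -> HIT, frames=[3,4] (faults so far: 2)
  step 6: ref 1 -> FAULT, evict 4, frames=[3,1] (faults so far: 3)
  step 7: ref 1 -> HIT, frames=[3,1] (faults so far: 3)
  step 8: ref 2 -> FAULT, evict 3, frames=[2,1] (faults so far: 4)
  step 9: ref 4 -> FAULT, evict 1, frames=[2,4] (faults so far: 5)
  step 10: ref 1 -> FAULT, evict 2, frames=[1,4] (faults so far: 6)
  step 11: ref 1 -> HIT, frames=[1,4] (faults so far: 6)
  LRU total faults: 6
--- Optimal ---
  step 0: ref 3 -> FAULT, frames=[3,-] (faults so far: 1)
  step 1: ref 3 -> HIT, frames=[3,-] (faults so far: 1)
  step 2: ref 3 -> HIT, frames=[3,-] (faults so far: 1)
  step 3: ref 3 -> HIT, frames=[3,-] (faults so far: 1)
  step 4: ref 4 -> FAULT, frames=[3,4] (faults so far: 2)
  step 5: ref 3 -> HIT, frames=[3,4] (faults so far: 2)
  step 6: ref 1 -> FAULT, evict 3, frames=[1,4] (faults so far: 3)
  step 7: ref 1 -> HIT, frames=[1,4] (faults so far: 3)
  step 8: ref 2 -> FAULT, evict 1, frames=[2,4] (faults so far: 4)
  step 9: ref 4 -> HIT, frames=[2,4] (faults so far: 4)
  step 10: ref 1 -> FAULT, evict 2, frames=[1,4] (faults so far: 5)
  step 11: ref 1 -> HIT, frames=[1,4] (faults so far: 5)
  Optimal total faults: 5

Answer: 6 6 5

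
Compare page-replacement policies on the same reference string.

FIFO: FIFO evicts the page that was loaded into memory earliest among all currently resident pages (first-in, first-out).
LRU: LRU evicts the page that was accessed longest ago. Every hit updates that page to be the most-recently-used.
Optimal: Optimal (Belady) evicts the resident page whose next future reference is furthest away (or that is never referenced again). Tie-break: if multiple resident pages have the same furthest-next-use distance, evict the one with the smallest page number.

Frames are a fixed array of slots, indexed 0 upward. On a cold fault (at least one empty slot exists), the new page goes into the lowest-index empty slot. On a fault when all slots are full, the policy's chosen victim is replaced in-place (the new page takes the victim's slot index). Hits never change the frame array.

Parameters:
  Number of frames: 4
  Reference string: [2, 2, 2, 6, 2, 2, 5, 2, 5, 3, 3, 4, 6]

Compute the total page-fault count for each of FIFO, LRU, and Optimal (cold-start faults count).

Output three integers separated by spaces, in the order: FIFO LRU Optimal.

--- FIFO ---
  step 0: ref 2 -> FAULT, frames=[2,-,-,-] (faults so far: 1)
  step 1: ref 2 -> HIT, frames=[2,-,-,-] (faults so far: 1)
  step 2: ref 2 -> HIT, frames=[2,-,-,-] (faults so far: 1)
  step 3: ref 6 -> FAULT, frames=[2,6,-,-] (faults so far: 2)
  step 4: ref 2 -> HIT, frames=[2,6,-,-] (faults so far: 2)
  step 5: ref 2 -> HIT, frames=[2,6,-,-] (faults so far: 2)
  step 6: ref 5 -> FAULT, frames=[2,6,5,-] (faults so far: 3)
  step 7: ref 2 -> HIT, frames=[2,6,5,-] (faults so far: 3)
  step 8: ref 5 -> HIT, frames=[2,6,5,-] (faults so far: 3)
  step 9: ref 3 -> FAULT, frames=[2,6,5,3] (faults so far: 4)
  step 10: ref 3 -> HIT, frames=[2,6,5,3] (faults so far: 4)
  step 11: ref 4 -> FAULT, evict 2, frames=[4,6,5,3] (faults so far: 5)
  step 12: ref 6 -> HIT, frames=[4,6,5,3] (faults so far: 5)
  FIFO total faults: 5
--- LRU ---
  step 0: ref 2 -> FAULT, frames=[2,-,-,-] (faults so far: 1)
  step 1: ref 2 -> HIT, frames=[2,-,-,-] (faults so far: 1)
  step 2: ref 2 -> HIT, frames=[2,-,-,-] (faults so far: 1)
  step 3: ref 6 -> FAULT, frames=[2,6,-,-] (faults so far: 2)
  step 4: ref 2 -> HIT, frames=[2,6,-,-] (faults so far: 2)
  step 5: ref 2 -> HIT, frames=[2,6,-,-] (faults so far: 2)
  step 6: ref 5 -> FAULT, frames=[2,6,5,-] (faults so far: 3)
  step 7: ref 2 -> HIT, frames=[2,6,5,-] (faults so far: 3)
  step 8: ref 5 -> HIT, frames=[2,6,5,-] (faults so far: 3)
  step 9: ref 3 -> FAULT, frames=[2,6,5,3] (faults so far: 4)
  step 10: ref 3 -> HIT, frames=[2,6,5,3] (faults so far: 4)
  step 11: ref 4 -> FAULT, evict 6, frames=[2,4,5,3] (faults so far: 5)
  step 12: ref 6 -> FAULT, evict 2, frames=[6,4,5,3] (faults so far: 6)
  LRU total faults: 6
--- Optimal ---
  step 0: ref 2 -> FAULT, frames=[2,-,-,-] (faults so far: 1)
  step 1: ref 2 -> HIT, frames=[2,-,-,-] (faults so far: 1)
  step 2: ref 2 -> HIT, frames=[2,-,-,-] (faults so far: 1)
  step 3: ref 6 -> FAULT, frames=[2,6,-,-] (faults so far: 2)
  step 4: ref 2 -> HIT, frames=[2,6,-,-] (faults so far: 2)
  step 5: ref 2 -> HIT, frames=[2,6,-,-] (faults so far: 2)
  step 6: ref 5 -> FAULT, frames=[2,6,5,-] (faults so far: 3)
  step 7: ref 2 -> HIT, frames=[2,6,5,-] (faults so far: 3)
  step 8: ref 5 -> HIT, frames=[2,6,5,-] (faults so far: 3)
  step 9: ref 3 -> FAULT, frames=[2,6,5,3] (faults so far: 4)
  step 10: ref 3 -> HIT, frames=[2,6,5,3] (faults so far: 4)
  step 11: ref 4 -> FAULT, evict 2, frames=[4,6,5,3] (faults so far: 5)
  step 12: ref 6 -> HIT, frames=[4,6,5,3] (faults so far: 5)
  Optimal total faults: 5

Answer: 5 6 5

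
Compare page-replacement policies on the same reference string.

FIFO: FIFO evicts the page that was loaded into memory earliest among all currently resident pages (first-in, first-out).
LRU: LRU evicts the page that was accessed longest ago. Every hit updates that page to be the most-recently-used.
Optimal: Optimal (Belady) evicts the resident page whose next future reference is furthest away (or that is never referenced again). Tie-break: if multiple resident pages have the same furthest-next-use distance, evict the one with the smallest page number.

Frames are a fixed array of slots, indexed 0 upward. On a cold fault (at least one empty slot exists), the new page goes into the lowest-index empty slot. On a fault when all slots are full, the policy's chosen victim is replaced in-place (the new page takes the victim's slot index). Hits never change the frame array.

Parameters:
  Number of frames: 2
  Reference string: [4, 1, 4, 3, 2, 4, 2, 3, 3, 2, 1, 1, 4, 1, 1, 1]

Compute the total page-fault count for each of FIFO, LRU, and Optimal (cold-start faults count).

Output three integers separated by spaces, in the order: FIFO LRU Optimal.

--- FIFO ---
  step 0: ref 4 -> FAULT, frames=[4,-] (faults so far: 1)
  step 1: ref 1 -> FAULT, frames=[4,1] (faults so far: 2)
  step 2: ref 4 -> HIT, frames=[4,1] (faults so far: 2)
  step 3: ref 3 -> FAULT, evict 4, frames=[3,1] (faults so far: 3)
  step 4: ref 2 -> FAULT, evict 1, frames=[3,2] (faults so far: 4)
  step 5: ref 4 -> FAULT, evict 3, frames=[4,2] (faults so far: 5)
  step 6: ref 2 -> HIT, frames=[4,2] (faults so far: 5)
  step 7: ref 3 -> FAULT, evict 2, frames=[4,3] (faults so far: 6)
  step 8: ref 3 -> HIT, frames=[4,3] (faults so far: 6)
  step 9: ref 2 -> FAULT, evict 4, frames=[2,3] (faults so far: 7)
  step 10: ref 1 -> FAULT, evict 3, frames=[2,1] (faults so far: 8)
  step 11: ref 1 -> HIT, frames=[2,1] (faults so far: 8)
  step 12: ref 4 -> FAULT, evict 2, frames=[4,1] (faults so far: 9)
  step 13: ref 1 -> HIT, frames=[4,1] (faults so far: 9)
  step 14: ref 1 -> HIT, frames=[4,1] (faults so far: 9)
  step 15: ref 1 -> HIT, frames=[4,1] (faults so far: 9)
  FIFO total faults: 9
--- LRU ---
  step 0: ref 4 -> FAULT, frames=[4,-] (faults so far: 1)
  step 1: ref 1 -> FAULT, frames=[4,1] (faults so far: 2)
  step 2: ref 4 -> HIT, frames=[4,1] (faults so far: 2)
  step 3: ref 3 -> FAULT, evict 1, frames=[4,3] (faults so far: 3)
  step 4: ref 2 -> FAULT, evict 4, frames=[2,3] (faults so far: 4)
  step 5: ref 4 -> FAULT, evict 3, frames=[2,4] (faults so far: 5)
  step 6: ref 2 -> HIT, frames=[2,4] (faults so far: 5)
  step 7: ref 3 -> FAULT, evict 4, frames=[2,3] (faults so far: 6)
  step 8: ref 3 -> HIT, frames=[2,3] (faults so far: 6)
  step 9: ref 2 -> HIT, frames=[2,3] (faults so far: 6)
  step 10: ref 1 -> FAULT, evict 3, frames=[2,1] (faults so far: 7)
  step 11: ref 1 -> HIT, frames=[2,1] (faults so far: 7)
  step 12: ref 4 -> FAULT, evict 2, frames=[4,1] (faults so far: 8)
  step 13: ref 1 -> HIT, frames=[4,1] (faults so far: 8)
  step 14: ref 1 -> HIT, frames=[4,1] (faults so far: 8)
  step 15: ref 1 -> HIT, frames=[4,1] (faults so far: 8)
  LRU total faults: 8
--- Optimal ---
  step 0: ref 4 -> FAULT, frames=[4,-] (faults so far: 1)
  step 1: ref 1 -> FAULT, frames=[4,1] (faults so far: 2)
  step 2: ref 4 -> HIT, frames=[4,1] (faults so far: 2)
  step 3: ref 3 -> FAULT, evict 1, frames=[4,3] (faults so far: 3)
  step 4: ref 2 -> FAULT, evict 3, frames=[4,2] (faults so far: 4)
  step 5: ref 4 -> HIT, frames=[4,2] (faults so far: 4)
  step 6: ref 2 -> HIT, frames=[4,2] (faults so far: 4)
  step 7: ref 3 -> FAULT, evict 4, frames=[3,2] (faults so far: 5)
  step 8: ref 3 -> HIT, frames=[3,2] (faults so far: 5)
  step 9: ref 2 -> HIT, frames=[3,2] (faults so far: 5)
  step 10: ref 1 -> FAULT, evict 2, frames=[3,1] (faults so far: 6)
  step 11: ref 1 -> HIT, frames=[3,1] (faults so far: 6)
  step 12: ref 4 -> FAULT, evict 3, frames=[4,1] (faults so far: 7)
  step 13: ref 1 -> HIT, frames=[4,1] (faults so far: 7)
  step 14: ref 1 -> HIT, frames=[4,1] (faults so far: 7)
  step 15: ref 1 -> HIT, frames=[4,1] (faults so far: 7)
  Optimal total faults: 7

Answer: 9 8 7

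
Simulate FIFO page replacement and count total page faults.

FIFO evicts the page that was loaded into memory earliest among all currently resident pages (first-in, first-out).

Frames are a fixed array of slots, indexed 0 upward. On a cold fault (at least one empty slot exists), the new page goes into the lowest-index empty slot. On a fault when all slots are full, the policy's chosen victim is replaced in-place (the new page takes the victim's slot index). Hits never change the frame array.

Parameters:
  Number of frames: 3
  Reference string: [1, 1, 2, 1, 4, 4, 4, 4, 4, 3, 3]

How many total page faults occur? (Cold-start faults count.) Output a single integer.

Step 0: ref 1 → FAULT, frames=[1,-,-]
Step 1: ref 1 → HIT, frames=[1,-,-]
Step 2: ref 2 → FAULT, frames=[1,2,-]
Step 3: ref 1 → HIT, frames=[1,2,-]
Step 4: ref 4 → FAULT, frames=[1,2,4]
Step 5: ref 4 → HIT, frames=[1,2,4]
Step 6: ref 4 → HIT, frames=[1,2,4]
Step 7: ref 4 → HIT, frames=[1,2,4]
Step 8: ref 4 → HIT, frames=[1,2,4]
Step 9: ref 3 → FAULT (evict 1), frames=[3,2,4]
Step 10: ref 3 → HIT, frames=[3,2,4]
Total faults: 4

Answer: 4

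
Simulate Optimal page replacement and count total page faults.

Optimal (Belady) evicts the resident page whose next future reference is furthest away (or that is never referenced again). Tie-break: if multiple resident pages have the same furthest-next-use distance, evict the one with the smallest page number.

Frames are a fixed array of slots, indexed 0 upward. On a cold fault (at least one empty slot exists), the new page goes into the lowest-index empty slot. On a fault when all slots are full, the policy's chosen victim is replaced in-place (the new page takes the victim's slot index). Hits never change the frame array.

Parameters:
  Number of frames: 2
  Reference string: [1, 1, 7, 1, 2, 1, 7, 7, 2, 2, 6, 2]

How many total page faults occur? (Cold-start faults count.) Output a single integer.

Step 0: ref 1 → FAULT, frames=[1,-]
Step 1: ref 1 → HIT, frames=[1,-]
Step 2: ref 7 → FAULT, frames=[1,7]
Step 3: ref 1 → HIT, frames=[1,7]
Step 4: ref 2 → FAULT (evict 7), frames=[1,2]
Step 5: ref 1 → HIT, frames=[1,2]
Step 6: ref 7 → FAULT (evict 1), frames=[7,2]
Step 7: ref 7 → HIT, frames=[7,2]
Step 8: ref 2 → HIT, frames=[7,2]
Step 9: ref 2 → HIT, frames=[7,2]
Step 10: ref 6 → FAULT (evict 7), frames=[6,2]
Step 11: ref 2 → HIT, frames=[6,2]
Total faults: 5

Answer: 5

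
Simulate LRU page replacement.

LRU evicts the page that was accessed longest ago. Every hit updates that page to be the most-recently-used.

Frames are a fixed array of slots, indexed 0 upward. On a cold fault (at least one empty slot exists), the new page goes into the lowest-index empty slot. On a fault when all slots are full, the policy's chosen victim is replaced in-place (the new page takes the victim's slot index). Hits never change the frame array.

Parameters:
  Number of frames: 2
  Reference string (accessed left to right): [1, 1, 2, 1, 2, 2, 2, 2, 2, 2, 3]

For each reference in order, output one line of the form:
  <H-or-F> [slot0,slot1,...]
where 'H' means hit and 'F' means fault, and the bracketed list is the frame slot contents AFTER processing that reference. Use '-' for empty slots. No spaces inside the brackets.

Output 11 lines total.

F [1,-]
H [1,-]
F [1,2]
H [1,2]
H [1,2]
H [1,2]
H [1,2]
H [1,2]
H [1,2]
H [1,2]
F [3,2]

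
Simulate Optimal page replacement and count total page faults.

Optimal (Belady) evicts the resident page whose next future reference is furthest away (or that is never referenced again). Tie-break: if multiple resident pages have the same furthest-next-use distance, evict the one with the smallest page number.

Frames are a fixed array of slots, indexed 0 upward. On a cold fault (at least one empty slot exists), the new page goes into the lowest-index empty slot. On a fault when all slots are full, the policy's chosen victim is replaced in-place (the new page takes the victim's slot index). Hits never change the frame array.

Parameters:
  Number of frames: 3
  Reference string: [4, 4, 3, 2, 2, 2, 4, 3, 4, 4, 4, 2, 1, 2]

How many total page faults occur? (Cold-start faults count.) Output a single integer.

Step 0: ref 4 → FAULT, frames=[4,-,-]
Step 1: ref 4 → HIT, frames=[4,-,-]
Step 2: ref 3 → FAULT, frames=[4,3,-]
Step 3: ref 2 → FAULT, frames=[4,3,2]
Step 4: ref 2 → HIT, frames=[4,3,2]
Step 5: ref 2 → HIT, frames=[4,3,2]
Step 6: ref 4 → HIT, frames=[4,3,2]
Step 7: ref 3 → HIT, frames=[4,3,2]
Step 8: ref 4 → HIT, frames=[4,3,2]
Step 9: ref 4 → HIT, frames=[4,3,2]
Step 10: ref 4 → HIT, frames=[4,3,2]
Step 11: ref 2 → HIT, frames=[4,3,2]
Step 12: ref 1 → FAULT (evict 3), frames=[4,1,2]
Step 13: ref 2 → HIT, frames=[4,1,2]
Total faults: 4

Answer: 4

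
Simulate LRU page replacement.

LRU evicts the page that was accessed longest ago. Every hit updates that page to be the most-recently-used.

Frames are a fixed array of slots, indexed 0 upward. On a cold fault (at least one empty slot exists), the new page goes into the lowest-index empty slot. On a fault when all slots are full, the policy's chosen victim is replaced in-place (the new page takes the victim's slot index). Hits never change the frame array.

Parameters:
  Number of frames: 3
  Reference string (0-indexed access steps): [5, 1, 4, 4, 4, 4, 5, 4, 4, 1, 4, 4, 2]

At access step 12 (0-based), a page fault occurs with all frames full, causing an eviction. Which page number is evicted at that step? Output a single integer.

Answer: 5

Derivation:
Step 0: ref 5 -> FAULT, frames=[5,-,-]
Step 1: ref 1 -> FAULT, frames=[5,1,-]
Step 2: ref 4 -> FAULT, frames=[5,1,4]
Step 3: ref 4 -> HIT, frames=[5,1,4]
Step 4: ref 4 -> HIT, frames=[5,1,4]
Step 5: ref 4 -> HIT, frames=[5,1,4]
Step 6: ref 5 -> HIT, frames=[5,1,4]
Step 7: ref 4 -> HIT, frames=[5,1,4]
Step 8: ref 4 -> HIT, frames=[5,1,4]
Step 9: ref 1 -> HIT, frames=[5,1,4]
Step 10: ref 4 -> HIT, frames=[5,1,4]
Step 11: ref 4 -> HIT, frames=[5,1,4]
Step 12: ref 2 -> FAULT, evict 5, frames=[2,1,4]
At step 12: evicted page 5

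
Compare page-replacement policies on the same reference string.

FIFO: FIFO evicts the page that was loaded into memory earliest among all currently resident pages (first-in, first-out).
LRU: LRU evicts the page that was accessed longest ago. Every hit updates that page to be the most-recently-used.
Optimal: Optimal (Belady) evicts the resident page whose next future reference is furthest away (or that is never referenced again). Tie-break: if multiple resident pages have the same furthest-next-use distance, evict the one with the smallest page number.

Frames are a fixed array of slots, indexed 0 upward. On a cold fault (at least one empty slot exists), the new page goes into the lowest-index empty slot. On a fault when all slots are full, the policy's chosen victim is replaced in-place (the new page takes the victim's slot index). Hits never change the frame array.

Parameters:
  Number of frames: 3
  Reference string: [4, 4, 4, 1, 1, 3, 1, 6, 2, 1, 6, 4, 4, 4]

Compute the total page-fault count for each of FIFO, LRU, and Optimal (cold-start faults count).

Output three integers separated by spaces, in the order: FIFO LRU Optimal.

--- FIFO ---
  step 0: ref 4 -> FAULT, frames=[4,-,-] (faults so far: 1)
  step 1: ref 4 -> HIT, frames=[4,-,-] (faults so far: 1)
  step 2: ref 4 -> HIT, frames=[4,-,-] (faults so far: 1)
  step 3: ref 1 -> FAULT, frames=[4,1,-] (faults so far: 2)
  step 4: ref 1 -> HIT, frames=[4,1,-] (faults so far: 2)
  step 5: ref 3 -> FAULT, frames=[4,1,3] (faults so far: 3)
  step 6: ref 1 -> HIT, frames=[4,1,3] (faults so far: 3)
  step 7: ref 6 -> FAULT, evict 4, frames=[6,1,3] (faults so far: 4)
  step 8: ref 2 -> FAULT, evict 1, frames=[6,2,3] (faults so far: 5)
  step 9: ref 1 -> FAULT, evict 3, frames=[6,2,1] (faults so far: 6)
  step 10: ref 6 -> HIT, frames=[6,2,1] (faults so far: 6)
  step 11: ref 4 -> FAULT, evict 6, frames=[4,2,1] (faults so far: 7)
  step 12: ref 4 -> HIT, frames=[4,2,1] (faults so far: 7)
  step 13: ref 4 -> HIT, frames=[4,2,1] (faults so far: 7)
  FIFO total faults: 7
--- LRU ---
  step 0: ref 4 -> FAULT, frames=[4,-,-] (faults so far: 1)
  step 1: ref 4 -> HIT, frames=[4,-,-] (faults so far: 1)
  step 2: ref 4 -> HIT, frames=[4,-,-] (faults so far: 1)
  step 3: ref 1 -> FAULT, frames=[4,1,-] (faults so far: 2)
  step 4: ref 1 -> HIT, frames=[4,1,-] (faults so far: 2)
  step 5: ref 3 -> FAULT, frames=[4,1,3] (faults so far: 3)
  step 6: ref 1 -> HIT, frames=[4,1,3] (faults so far: 3)
  step 7: ref 6 -> FAULT, evict 4, frames=[6,1,3] (faults so far: 4)
  step 8: ref 2 -> FAULT, evict 3, frames=[6,1,2] (faults so far: 5)
  step 9: ref 1 -> HIT, frames=[6,1,2] (faults so far: 5)
  step 10: ref 6 -> HIT, frames=[6,1,2] (faults so far: 5)
  step 11: ref 4 -> FAULT, evict 2, frames=[6,1,4] (faults so far: 6)
  step 12: ref 4 -> HIT, frames=[6,1,4] (faults so far: 6)
  step 13: ref 4 -> HIT, frames=[6,1,4] (faults so far: 6)
  LRU total faults: 6
--- Optimal ---
  step 0: ref 4 -> FAULT, frames=[4,-,-] (faults so far: 1)
  step 1: ref 4 -> HIT, frames=[4,-,-] (faults so far: 1)
  step 2: ref 4 -> HIT, frames=[4,-,-] (faults so far: 1)
  step 3: ref 1 -> FAULT, frames=[4,1,-] (faults so far: 2)
  step 4: ref 1 -> HIT, frames=[4,1,-] (faults so far: 2)
  step 5: ref 3 -> FAULT, frames=[4,1,3] (faults so far: 3)
  step 6: ref 1 -> HIT, frames=[4,1,3] (faults so far: 3)
  step 7: ref 6 -> FAULT, evict 3, frames=[4,1,6] (faults so far: 4)
  step 8: ref 2 -> FAULT, evict 4, frames=[2,1,6] (faults so far: 5)
  step 9: ref 1 -> HIT, frames=[2,1,6] (faults so far: 5)
  step 10: ref 6 -> HIT, frames=[2,1,6] (faults so far: 5)
  step 11: ref 4 -> FAULT, evict 1, frames=[2,4,6] (faults so far: 6)
  step 12: ref 4 -> HIT, frames=[2,4,6] (faults so far: 6)
  step 13: ref 4 -> HIT, frames=[2,4,6] (faults so far: 6)
  Optimal total faults: 6

Answer: 7 6 6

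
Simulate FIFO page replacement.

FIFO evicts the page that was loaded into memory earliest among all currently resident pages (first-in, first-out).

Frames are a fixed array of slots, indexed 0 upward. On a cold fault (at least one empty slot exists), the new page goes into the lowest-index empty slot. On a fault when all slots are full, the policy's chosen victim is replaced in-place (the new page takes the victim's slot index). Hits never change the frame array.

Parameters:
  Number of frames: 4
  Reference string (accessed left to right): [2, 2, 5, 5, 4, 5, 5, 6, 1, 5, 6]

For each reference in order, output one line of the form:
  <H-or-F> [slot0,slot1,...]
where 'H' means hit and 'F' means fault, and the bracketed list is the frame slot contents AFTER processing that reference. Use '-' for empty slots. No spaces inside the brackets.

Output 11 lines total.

F [2,-,-,-]
H [2,-,-,-]
F [2,5,-,-]
H [2,5,-,-]
F [2,5,4,-]
H [2,5,4,-]
H [2,5,4,-]
F [2,5,4,6]
F [1,5,4,6]
H [1,5,4,6]
H [1,5,4,6]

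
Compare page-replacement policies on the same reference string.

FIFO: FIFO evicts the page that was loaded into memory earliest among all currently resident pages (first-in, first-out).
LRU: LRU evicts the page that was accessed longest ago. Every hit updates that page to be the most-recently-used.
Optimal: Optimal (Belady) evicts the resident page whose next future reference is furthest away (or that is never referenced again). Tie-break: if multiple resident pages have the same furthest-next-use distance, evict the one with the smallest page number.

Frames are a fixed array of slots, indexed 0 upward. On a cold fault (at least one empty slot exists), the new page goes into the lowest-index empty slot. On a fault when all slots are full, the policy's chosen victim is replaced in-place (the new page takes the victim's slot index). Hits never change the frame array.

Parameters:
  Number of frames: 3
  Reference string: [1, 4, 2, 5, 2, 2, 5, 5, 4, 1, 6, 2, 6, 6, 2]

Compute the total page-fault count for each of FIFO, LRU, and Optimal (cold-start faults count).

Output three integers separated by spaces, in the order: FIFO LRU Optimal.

--- FIFO ---
  step 0: ref 1 -> FAULT, frames=[1,-,-] (faults so far: 1)
  step 1: ref 4 -> FAULT, frames=[1,4,-] (faults so far: 2)
  step 2: ref 2 -> FAULT, frames=[1,4,2] (faults so far: 3)
  step 3: ref 5 -> FAULT, evict 1, frames=[5,4,2] (faults so far: 4)
  step 4: ref 2 -> HIT, frames=[5,4,2] (faults so far: 4)
  step 5: ref 2 -> HIT, frames=[5,4,2] (faults so far: 4)
  step 6: ref 5 -> HIT, frames=[5,4,2] (faults so far: 4)
  step 7: ref 5 -> HIT, frames=[5,4,2] (faults so far: 4)
  step 8: ref 4 -> HIT, frames=[5,4,2] (faults so far: 4)
  step 9: ref 1 -> FAULT, evict 4, frames=[5,1,2] (faults so far: 5)
  step 10: ref 6 -> FAULT, evict 2, frames=[5,1,6] (faults so far: 6)
  step 11: ref 2 -> FAULT, evict 5, frames=[2,1,6] (faults so far: 7)
  step 12: ref 6 -> HIT, frames=[2,1,6] (faults so far: 7)
  step 13: ref 6 -> HIT, frames=[2,1,6] (faults so far: 7)
  step 14: ref 2 -> HIT, frames=[2,1,6] (faults so far: 7)
  FIFO total faults: 7
--- LRU ---
  step 0: ref 1 -> FAULT, frames=[1,-,-] (faults so far: 1)
  step 1: ref 4 -> FAULT, frames=[1,4,-] (faults so far: 2)
  step 2: ref 2 -> FAULT, frames=[1,4,2] (faults so far: 3)
  step 3: ref 5 -> FAULT, evict 1, frames=[5,4,2] (faults so far: 4)
  step 4: ref 2 -> HIT, frames=[5,4,2] (faults so far: 4)
  step 5: ref 2 -> HIT, frames=[5,4,2] (faults so far: 4)
  step 6: ref 5 -> HIT, frames=[5,4,2] (faults so far: 4)
  step 7: ref 5 -> HIT, frames=[5,4,2] (faults so far: 4)
  step 8: ref 4 -> HIT, frames=[5,4,2] (faults so far: 4)
  step 9: ref 1 -> FAULT, evict 2, frames=[5,4,1] (faults so far: 5)
  step 10: ref 6 -> FAULT, evict 5, frames=[6,4,1] (faults so far: 6)
  step 11: ref 2 -> FAULT, evict 4, frames=[6,2,1] (faults so far: 7)
  step 12: ref 6 -> HIT, frames=[6,2,1] (faults so far: 7)
  step 13: ref 6 -> HIT, frames=[6,2,1] (faults so far: 7)
  step 14: ref 2 -> HIT, frames=[6,2,1] (faults so far: 7)
  LRU total faults: 7
--- Optimal ---
  step 0: ref 1 -> FAULT, frames=[1,-,-] (faults so far: 1)
  step 1: ref 4 -> FAULT, frames=[1,4,-] (faults so far: 2)
  step 2: ref 2 -> FAULT, frames=[1,4,2] (faults so far: 3)
  step 3: ref 5 -> FAULT, evict 1, frames=[5,4,2] (faults so far: 4)
  step 4: ref 2 -> HIT, frames=[5,4,2] (faults so far: 4)
  step 5: ref 2 -> HIT, frames=[5,4,2] (faults so far: 4)
  step 6: ref 5 -> HIT, frames=[5,4,2] (faults so far: 4)
  step 7: ref 5 -> HIT, frames=[5,4,2] (faults so far: 4)
  step 8: ref 4 -> HIT, frames=[5,4,2] (faults so far: 4)
  step 9: ref 1 -> FAULT, evict 4, frames=[5,1,2] (faults so far: 5)
  step 10: ref 6 -> FAULT, evict 1, frames=[5,6,2] (faults so far: 6)
  step 11: ref 2 -> HIT, frames=[5,6,2] (faults so far: 6)
  step 12: ref 6 -> HIT, frames=[5,6,2] (faults so far: 6)
  step 13: ref 6 -> HIT, frames=[5,6,2] (faults so far: 6)
  step 14: ref 2 -> HIT, frames=[5,6,2] (faults so far: 6)
  Optimal total faults: 6

Answer: 7 7 6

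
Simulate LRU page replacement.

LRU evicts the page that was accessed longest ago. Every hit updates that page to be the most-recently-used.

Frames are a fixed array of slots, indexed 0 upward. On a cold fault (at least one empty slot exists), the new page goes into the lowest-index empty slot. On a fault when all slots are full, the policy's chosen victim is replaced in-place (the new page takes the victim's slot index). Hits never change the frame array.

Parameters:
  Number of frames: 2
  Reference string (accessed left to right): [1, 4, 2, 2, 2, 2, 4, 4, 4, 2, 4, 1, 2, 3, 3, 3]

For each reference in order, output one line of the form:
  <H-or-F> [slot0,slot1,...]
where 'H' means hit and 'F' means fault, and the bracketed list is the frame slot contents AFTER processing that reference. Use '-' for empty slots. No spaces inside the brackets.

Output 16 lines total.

F [1,-]
F [1,4]
F [2,4]
H [2,4]
H [2,4]
H [2,4]
H [2,4]
H [2,4]
H [2,4]
H [2,4]
H [2,4]
F [1,4]
F [1,2]
F [3,2]
H [3,2]
H [3,2]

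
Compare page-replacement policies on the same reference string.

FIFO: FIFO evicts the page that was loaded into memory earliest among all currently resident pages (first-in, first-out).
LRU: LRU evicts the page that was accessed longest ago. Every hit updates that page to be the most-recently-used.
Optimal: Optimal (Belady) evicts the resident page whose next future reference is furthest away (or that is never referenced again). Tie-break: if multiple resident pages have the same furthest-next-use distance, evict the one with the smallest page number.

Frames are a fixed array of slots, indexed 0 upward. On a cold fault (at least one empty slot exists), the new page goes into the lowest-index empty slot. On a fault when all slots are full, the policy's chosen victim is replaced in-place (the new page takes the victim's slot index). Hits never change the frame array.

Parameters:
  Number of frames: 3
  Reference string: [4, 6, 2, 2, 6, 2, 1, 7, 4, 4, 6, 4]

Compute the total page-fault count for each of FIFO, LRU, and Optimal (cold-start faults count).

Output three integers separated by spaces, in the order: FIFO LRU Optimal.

--- FIFO ---
  step 0: ref 4 -> FAULT, frames=[4,-,-] (faults so far: 1)
  step 1: ref 6 -> FAULT, frames=[4,6,-] (faults so far: 2)
  step 2: ref 2 -> FAULT, frames=[4,6,2] (faults so far: 3)
  step 3: ref 2 -> HIT, frames=[4,6,2] (faults so far: 3)
  step 4: ref 6 -> HIT, frames=[4,6,2] (faults so far: 3)
  step 5: ref 2 -> HIT, frames=[4,6,2] (faults so far: 3)
  step 6: ref 1 -> FAULT, evict 4, frames=[1,6,2] (faults so far: 4)
  step 7: ref 7 -> FAULT, evict 6, frames=[1,7,2] (faults so far: 5)
  step 8: ref 4 -> FAULT, evict 2, frames=[1,7,4] (faults so far: 6)
  step 9: ref 4 -> HIT, frames=[1,7,4] (faults so far: 6)
  step 10: ref 6 -> FAULT, evict 1, frames=[6,7,4] (faults so far: 7)
  step 11: ref 4 -> HIT, frames=[6,7,4] (faults so far: 7)
  FIFO total faults: 7
--- LRU ---
  step 0: ref 4 -> FAULT, frames=[4,-,-] (faults so far: 1)
  step 1: ref 6 -> FAULT, frames=[4,6,-] (faults so far: 2)
  step 2: ref 2 -> FAULT, frames=[4,6,2] (faults so far: 3)
  step 3: ref 2 -> HIT, frames=[4,6,2] (faults so far: 3)
  step 4: ref 6 -> HIT, frames=[4,6,2] (faults so far: 3)
  step 5: ref 2 -> HIT, frames=[4,6,2] (faults so far: 3)
  step 6: ref 1 -> FAULT, evict 4, frames=[1,6,2] (faults so far: 4)
  step 7: ref 7 -> FAULT, evict 6, frames=[1,7,2] (faults so far: 5)
  step 8: ref 4 -> FAULT, evict 2, frames=[1,7,4] (faults so far: 6)
  step 9: ref 4 -> HIT, frames=[1,7,4] (faults so far: 6)
  step 10: ref 6 -> FAULT, evict 1, frames=[6,7,4] (faults so far: 7)
  step 11: ref 4 -> HIT, frames=[6,7,4] (faults so far: 7)
  LRU total faults: 7
--- Optimal ---
  step 0: ref 4 -> FAULT, frames=[4,-,-] (faults so far: 1)
  step 1: ref 6 -> FAULT, frames=[4,6,-] (faults so far: 2)
  step 2: ref 2 -> FAULT, frames=[4,6,2] (faults so far: 3)
  step 3: ref 2 -> HIT, frames=[4,6,2] (faults so far: 3)
  step 4: ref 6 -> HIT, frames=[4,6,2] (faults so far: 3)
  step 5: ref 2 -> HIT, frames=[4,6,2] (faults so far: 3)
  step 6: ref 1 -> FAULT, evict 2, frames=[4,6,1] (faults so far: 4)
  step 7: ref 7 -> FAULT, evict 1, frames=[4,6,7] (faults so far: 5)
  step 8: ref 4 -> HIT, frames=[4,6,7] (faults so far: 5)
  step 9: ref 4 -> HIT, frames=[4,6,7] (faults so far: 5)
  step 10: ref 6 -> HIT, frames=[4,6,7] (faults so far: 5)
  step 11: ref 4 -> HIT, frames=[4,6,7] (faults so far: 5)
  Optimal total faults: 5

Answer: 7 7 5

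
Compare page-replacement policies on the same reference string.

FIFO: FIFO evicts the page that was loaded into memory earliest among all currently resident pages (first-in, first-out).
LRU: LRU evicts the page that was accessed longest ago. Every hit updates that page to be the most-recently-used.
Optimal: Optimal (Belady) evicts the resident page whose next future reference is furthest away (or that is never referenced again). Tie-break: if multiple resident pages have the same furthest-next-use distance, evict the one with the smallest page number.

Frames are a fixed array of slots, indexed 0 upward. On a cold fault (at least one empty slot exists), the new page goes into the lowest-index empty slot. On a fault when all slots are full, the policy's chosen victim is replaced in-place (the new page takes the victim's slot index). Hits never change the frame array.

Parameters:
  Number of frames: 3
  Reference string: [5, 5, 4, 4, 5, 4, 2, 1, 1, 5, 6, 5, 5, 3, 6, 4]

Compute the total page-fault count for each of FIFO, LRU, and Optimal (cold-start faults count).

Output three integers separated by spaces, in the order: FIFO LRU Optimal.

--- FIFO ---
  step 0: ref 5 -> FAULT, frames=[5,-,-] (faults so far: 1)
  step 1: ref 5 -> HIT, frames=[5,-,-] (faults so far: 1)
  step 2: ref 4 -> FAULT, frames=[5,4,-] (faults so far: 2)
  step 3: ref 4 -> HIT, frames=[5,4,-] (faults so far: 2)
  step 4: ref 5 -> HIT, frames=[5,4,-] (faults so far: 2)
  step 5: ref 4 -> HIT, frames=[5,4,-] (faults so far: 2)
  step 6: ref 2 -> FAULT, frames=[5,4,2] (faults so far: 3)
  step 7: ref 1 -> FAULT, evict 5, frames=[1,4,2] (faults so far: 4)
  step 8: ref 1 -> HIT, frames=[1,4,2] (faults so far: 4)
  step 9: ref 5 -> FAULT, evict 4, frames=[1,5,2] (faults so far: 5)
  step 10: ref 6 -> FAULT, evict 2, frames=[1,5,6] (faults so far: 6)
  step 11: ref 5 -> HIT, frames=[1,5,6] (faults so far: 6)
  step 12: ref 5 -> HIT, frames=[1,5,6] (faults so far: 6)
  step 13: ref 3 -> FAULT, evict 1, frames=[3,5,6] (faults so far: 7)
  step 14: ref 6 -> HIT, frames=[3,5,6] (faults so far: 7)
  step 15: ref 4 -> FAULT, evict 5, frames=[3,4,6] (faults so far: 8)
  FIFO total faults: 8
--- LRU ---
  step 0: ref 5 -> FAULT, frames=[5,-,-] (faults so far: 1)
  step 1: ref 5 -> HIT, frames=[5,-,-] (faults so far: 1)
  step 2: ref 4 -> FAULT, frames=[5,4,-] (faults so far: 2)
  step 3: ref 4 -> HIT, frames=[5,4,-] (faults so far: 2)
  step 4: ref 5 -> HIT, frames=[5,4,-] (faults so far: 2)
  step 5: ref 4 -> HIT, frames=[5,4,-] (faults so far: 2)
  step 6: ref 2 -> FAULT, frames=[5,4,2] (faults so far: 3)
  step 7: ref 1 -> FAULT, evict 5, frames=[1,4,2] (faults so far: 4)
  step 8: ref 1 -> HIT, frames=[1,4,2] (faults so far: 4)
  step 9: ref 5 -> FAULT, evict 4, frames=[1,5,2] (faults so far: 5)
  step 10: ref 6 -> FAULT, evict 2, frames=[1,5,6] (faults so far: 6)
  step 11: ref 5 -> HIT, frames=[1,5,6] (faults so far: 6)
  step 12: ref 5 -> HIT, frames=[1,5,6] (faults so far: 6)
  step 13: ref 3 -> FAULT, evict 1, frames=[3,5,6] (faults so far: 7)
  step 14: ref 6 -> HIT, frames=[3,5,6] (faults so far: 7)
  step 15: ref 4 -> FAULT, evict 5, frames=[3,4,6] (faults so far: 8)
  LRU total faults: 8
--- Optimal ---
  step 0: ref 5 -> FAULT, frames=[5,-,-] (faults so far: 1)
  step 1: ref 5 -> HIT, frames=[5,-,-] (faults so far: 1)
  step 2: ref 4 -> FAULT, frames=[5,4,-] (faults so far: 2)
  step 3: ref 4 -> HIT, frames=[5,4,-] (faults so far: 2)
  step 4: ref 5 -> HIT, frames=[5,4,-] (faults so far: 2)
  step 5: ref 4 -> HIT, frames=[5,4,-] (faults so far: 2)
  step 6: ref 2 -> FAULT, frames=[5,4,2] (faults so far: 3)
  step 7: ref 1 -> FAULT, evict 2, frames=[5,4,1] (faults so far: 4)
  step 8: ref 1 -> HIT, frames=[5,4,1] (faults so far: 4)
  step 9: ref 5 -> HIT, frames=[5,4,1] (faults so far: 4)
  step 10: ref 6 -> FAULT, evict 1, frames=[5,4,6] (faults so far: 5)
  step 11: ref 5 -> HIT, frames=[5,4,6] (faults so far: 5)
  step 12: ref 5 -> HIT, frames=[5,4,6] (faults so far: 5)
  step 13: ref 3 -> FAULT, evict 5, frames=[3,4,6] (faults so far: 6)
  step 14: ref 6 -> HIT, frames=[3,4,6] (faults so far: 6)
  step 15: ref 4 -> HIT, frames=[3,4,6] (faults so far: 6)
  Optimal total faults: 6

Answer: 8 8 6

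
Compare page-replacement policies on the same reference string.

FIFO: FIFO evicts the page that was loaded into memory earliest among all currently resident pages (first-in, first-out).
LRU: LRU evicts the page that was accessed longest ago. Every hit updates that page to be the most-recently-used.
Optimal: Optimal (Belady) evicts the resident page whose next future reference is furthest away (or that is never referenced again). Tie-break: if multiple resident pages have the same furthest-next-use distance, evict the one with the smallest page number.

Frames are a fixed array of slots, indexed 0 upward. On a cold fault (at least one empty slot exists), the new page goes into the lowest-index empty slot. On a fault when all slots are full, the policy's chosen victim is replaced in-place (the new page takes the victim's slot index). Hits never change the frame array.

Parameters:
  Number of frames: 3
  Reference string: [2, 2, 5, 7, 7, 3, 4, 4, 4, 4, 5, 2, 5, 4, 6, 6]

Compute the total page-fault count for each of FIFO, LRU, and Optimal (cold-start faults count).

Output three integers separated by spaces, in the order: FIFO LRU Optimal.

--- FIFO ---
  step 0: ref 2 -> FAULT, frames=[2,-,-] (faults so far: 1)
  step 1: ref 2 -> HIT, frames=[2,-,-] (faults so far: 1)
  step 2: ref 5 -> FAULT, frames=[2,5,-] (faults so far: 2)
  step 3: ref 7 -> FAULT, frames=[2,5,7] (faults so far: 3)
  step 4: ref 7 -> HIT, frames=[2,5,7] (faults so far: 3)
  step 5: ref 3 -> FAULT, evict 2, frames=[3,5,7] (faults so far: 4)
  step 6: ref 4 -> FAULT, evict 5, frames=[3,4,7] (faults so far: 5)
  step 7: ref 4 -> HIT, frames=[3,4,7] (faults so far: 5)
  step 8: ref 4 -> HIT, frames=[3,4,7] (faults so far: 5)
  step 9: ref 4 -> HIT, frames=[3,4,7] (faults so far: 5)
  step 10: ref 5 -> FAULT, evict 7, frames=[3,4,5] (faults so far: 6)
  step 11: ref 2 -> FAULT, evict 3, frames=[2,4,5] (faults so far: 7)
  step 12: ref 5 -> HIT, frames=[2,4,5] (faults so far: 7)
  step 13: ref 4 -> HIT, frames=[2,4,5] (faults so far: 7)
  step 14: ref 6 -> FAULT, evict 4, frames=[2,6,5] (faults so far: 8)
  step 15: ref 6 -> HIT, frames=[2,6,5] (faults so far: 8)
  FIFO total faults: 8
--- LRU ---
  step 0: ref 2 -> FAULT, frames=[2,-,-] (faults so far: 1)
  step 1: ref 2 -> HIT, frames=[2,-,-] (faults so far: 1)
  step 2: ref 5 -> FAULT, frames=[2,5,-] (faults so far: 2)
  step 3: ref 7 -> FAULT, frames=[2,5,7] (faults so far: 3)
  step 4: ref 7 -> HIT, frames=[2,5,7] (faults so far: 3)
  step 5: ref 3 -> FAULT, evict 2, frames=[3,5,7] (faults so far: 4)
  step 6: ref 4 -> FAULT, evict 5, frames=[3,4,7] (faults so far: 5)
  step 7: ref 4 -> HIT, frames=[3,4,7] (faults so far: 5)
  step 8: ref 4 -> HIT, frames=[3,4,7] (faults so far: 5)
  step 9: ref 4 -> HIT, frames=[3,4,7] (faults so far: 5)
  step 10: ref 5 -> FAULT, evict 7, frames=[3,4,5] (faults so far: 6)
  step 11: ref 2 -> FAULT, evict 3, frames=[2,4,5] (faults so far: 7)
  step 12: ref 5 -> HIT, frames=[2,4,5] (faults so far: 7)
  step 13: ref 4 -> HIT, frames=[2,4,5] (faults so far: 7)
  step 14: ref 6 -> FAULT, evict 2, frames=[6,4,5] (faults so far: 8)
  step 15: ref 6 -> HIT, frames=[6,4,5] (faults so far: 8)
  LRU total faults: 8
--- Optimal ---
  step 0: ref 2 -> FAULT, frames=[2,-,-] (faults so far: 1)
  step 1: ref 2 -> HIT, frames=[2,-,-] (faults so far: 1)
  step 2: ref 5 -> FAULT, frames=[2,5,-] (faults so far: 2)
  step 3: ref 7 -> FAULT, frames=[2,5,7] (faults so far: 3)
  step 4: ref 7 -> HIT, frames=[2,5,7] (faults so far: 3)
  step 5: ref 3 -> FAULT, evict 7, frames=[2,5,3] (faults so far: 4)
  step 6: ref 4 -> FAULT, evict 3, frames=[2,5,4] (faults so far: 5)
  step 7: ref 4 -> HIT, frames=[2,5,4] (faults so far: 5)
  step 8: ref 4 -> HIT, frames=[2,5,4] (faults so far: 5)
  step 9: ref 4 -> HIT, frames=[2,5,4] (faults so far: 5)
  step 10: ref 5 -> HIT, frames=[2,5,4] (faults so far: 5)
  step 11: ref 2 -> HIT, frames=[2,5,4] (faults so far: 5)
  step 12: ref 5 -> HIT, frames=[2,5,4] (faults so far: 5)
  step 13: ref 4 -> HIT, frames=[2,5,4] (faults so far: 5)
  step 14: ref 6 -> FAULT, evict 2, frames=[6,5,4] (faults so far: 6)
  step 15: ref 6 -> HIT, frames=[6,5,4] (faults so far: 6)
  Optimal total faults: 6

Answer: 8 8 6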